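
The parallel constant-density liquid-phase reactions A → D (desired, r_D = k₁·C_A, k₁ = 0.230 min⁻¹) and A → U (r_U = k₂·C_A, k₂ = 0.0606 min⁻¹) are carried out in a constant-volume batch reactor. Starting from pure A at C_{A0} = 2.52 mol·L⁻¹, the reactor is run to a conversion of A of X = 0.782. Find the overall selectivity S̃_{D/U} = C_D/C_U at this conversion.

C_A = C_{A0}(1−X) = 0.5494 mol·L⁻¹.
Both paths are first order in A, so the instantaneous fraction to D is constant: dC_D/d(−C_A) = k₁/(k₁+k₂) = 0.7915.
C_D = 0.7915·(C_{A0}−C_A) = 0.7915×1.971 = 1.56 mol·L⁻¹.
C_U = (C_{A0}−C_A)−C_D = 0.4109 mol·L⁻¹; S̃_{D/U} = 1.560/0.4109 = 3.80.

3.80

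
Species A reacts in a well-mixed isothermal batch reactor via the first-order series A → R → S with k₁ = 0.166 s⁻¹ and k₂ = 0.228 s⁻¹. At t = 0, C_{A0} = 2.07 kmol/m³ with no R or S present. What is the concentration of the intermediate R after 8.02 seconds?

0.574 kmol/m³

The intermediate concentration in a first-order A→B→C sequence is C_R = k₁C_{A0}(e^(−k₁t) − e^(−k₂t))/(k₂−k₁).
e^(−k₁t) = e^(−0.166×8.02) = e^(−1.331) = 0.2641; e^(−k₂t) = e^(−1.829) = 0.1606.
C_R = 0.166×2.07/(0.228−0.166) × (0.2641−0.1606) = 5.542×0.1035 = 0.5735 kmol/m³.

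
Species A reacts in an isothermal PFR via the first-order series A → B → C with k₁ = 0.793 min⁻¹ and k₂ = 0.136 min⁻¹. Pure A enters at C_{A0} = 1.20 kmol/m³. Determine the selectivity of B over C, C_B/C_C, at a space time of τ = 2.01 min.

Solving the coupled first-order balances gives C_B(τ) = [k₁/(k₂−k₁)]·C_{A0}·(e^(−k₁τ) − e^(−k₂τ)).
e^(−k₁τ) = e^(−0.793×2.01) = e^(−1.594) = 0.2031; e^(−k₂τ) = e^(−0.2734) = 0.7608.
C_B = 0.793×1.20/(0.136−0.793) × (0.2031−0.7608) = (-1.448)×(-0.5577) = 0.8078 kmol/m³.
C_A = C_{A0}e^(−k₁τ) = 0.2438 kmol/m³, so C_C = C_{A0}−C_A−C_B = 0.1485 kmol/m³; C_B/C_C = 5.44.

5.44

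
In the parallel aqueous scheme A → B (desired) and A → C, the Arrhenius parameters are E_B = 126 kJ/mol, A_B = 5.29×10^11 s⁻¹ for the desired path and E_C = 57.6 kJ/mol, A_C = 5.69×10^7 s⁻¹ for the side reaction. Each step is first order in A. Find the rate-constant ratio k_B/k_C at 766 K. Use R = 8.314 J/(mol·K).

0.201

k_B/k_C = (A_B/A_C)·exp[−(E_B−E_C)/(RT)] = (A_B/A_C)·exp[(E_C−E_B)/(RT)].
(E_C−E_B)/(RT) = (57.6−126)×10³/(8.314×766) = -68400/6369 = -10.74.
k_B/k_C = (5.29×10^11/5.69×10^7)·exp(-10.74) = 9297 × 2.165×10^-5 = 0.201.
Since E_B > E_C, raising the temperature improves selectivity toward B.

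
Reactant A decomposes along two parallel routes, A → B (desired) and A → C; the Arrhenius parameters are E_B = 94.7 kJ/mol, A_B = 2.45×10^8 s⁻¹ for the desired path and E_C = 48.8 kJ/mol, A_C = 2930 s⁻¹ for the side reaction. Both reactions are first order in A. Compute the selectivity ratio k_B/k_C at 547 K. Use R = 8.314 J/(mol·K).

Since both paths have the same order in A, the concentration cancels and S_{B/C} = k_B/k_C = (A_B/A_C)·exp[(E_C−E_B)/(RT)].
(E_C−E_B)/(RT) = (48.8−94.7)×10³/(8.314×547) = -45900/4548 = -10.09.
k_B/k_C = (2.45×10^8/2930)·exp(-10.09) = 83618 × 4.137×10^-5 = 3.46.

3.46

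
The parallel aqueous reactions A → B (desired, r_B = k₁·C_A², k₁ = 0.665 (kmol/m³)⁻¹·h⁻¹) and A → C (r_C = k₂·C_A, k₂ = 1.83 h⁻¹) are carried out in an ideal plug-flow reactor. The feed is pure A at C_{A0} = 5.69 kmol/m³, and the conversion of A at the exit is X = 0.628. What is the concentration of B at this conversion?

2.06 kmol/m³

C_A = C_{A0}(1−X) = 2.117 kmol/m³.
Along a PFR/batch, dC_C/dC_A = −r_C/(r_B+r_C) = −k₂/(k₂+k₁·C_A).
Integrating from C_{A0} to C_A: C_C = (1.83/0.665)·ln[(1.83+0.665·5.69)/(1.83+0.665·2.12)] = 2.752·ln(5.614/3.238) = 1.515 kmol/m³.
Then C_B = (C_{A0}−C_A) − C_C = 3.573 − 1.515 = 2.059 kmol/m³.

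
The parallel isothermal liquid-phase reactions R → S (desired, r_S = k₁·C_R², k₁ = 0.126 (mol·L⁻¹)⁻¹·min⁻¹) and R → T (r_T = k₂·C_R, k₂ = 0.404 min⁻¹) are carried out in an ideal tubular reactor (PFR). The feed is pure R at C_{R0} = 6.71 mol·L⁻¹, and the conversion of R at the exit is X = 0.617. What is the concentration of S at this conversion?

2.41 mol·L⁻¹

C_R = C_{R0}(1−X) = 2.570 mol·L⁻¹.
Along a PFR/batch, dC_T/dC_R = −r_T/(r_S+r_T) = −k₂/(k₂+k₁·C_R).
Integrating from C_{R0} to C_R: C_T = (0.404/0.126)·ln[(0.404+0.126·6.71)/(0.404+0.126·2.57)] = 3.206·ln(1.249/0.7278) = 1.733 mol·L⁻¹.
Then C_S = (C_{R0}−C_R) − C_T = 4.140 − 1.733 = 2.407 mol·L⁻¹.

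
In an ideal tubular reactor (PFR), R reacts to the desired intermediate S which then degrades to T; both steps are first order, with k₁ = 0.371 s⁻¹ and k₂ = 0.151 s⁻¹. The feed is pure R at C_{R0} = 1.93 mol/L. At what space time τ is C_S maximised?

The intermediate peaks when r₁ = r₂, i.e. k₁e^(−k₁τ) = k₂e^(−k₂τ), giving τ_opt = ln(k₂/k₁)/(k₂−k₁).
= ln(0.151/0.371)/(0.151−0.371) = ln(0.4070)/-0.2200 = -0.8989/-0.2200 = 4.09 s.

4.09 s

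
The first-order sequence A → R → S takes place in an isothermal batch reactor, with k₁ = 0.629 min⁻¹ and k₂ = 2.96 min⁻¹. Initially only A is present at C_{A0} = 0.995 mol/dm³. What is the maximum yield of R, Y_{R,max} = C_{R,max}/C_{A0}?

Evaluating C_R at t_opt = ln(k₂/k₁)/(k₂−k₁) gives C_{R,max}/C_{A0} = (k₁/k₂)^[k₂/(k₂−k₁)].
= (0.629/2.96)^(2.96/(2.96−0.629)) = (0.2125)^(1.270) = 0.1399.

0.140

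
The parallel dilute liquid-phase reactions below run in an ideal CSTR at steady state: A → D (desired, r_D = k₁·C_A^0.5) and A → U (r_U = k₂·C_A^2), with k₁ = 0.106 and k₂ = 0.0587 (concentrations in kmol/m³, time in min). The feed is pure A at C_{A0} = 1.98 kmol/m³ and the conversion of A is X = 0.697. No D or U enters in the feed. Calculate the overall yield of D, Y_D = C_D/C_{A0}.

Exit C_A = C_{A0}(1−X) = 1.98×0.303 = 0.5999 kmol/m³.
Rates in a CSTR are evaluated at the outlet concentration: r_D = 0.106×0.5999^0.5 = 0.08210, r_U = 0.0587×0.5999^2 = 0.02113.
Fraction of consumed A going to D: r_D/(r_D+r_U) = 0.7953.
C_D = 0.7953·C_{A0}·X = 0.7953×1.98×0.697 = 1.10 kmol/m³; Y_D = C_D/C_{A0} = 0.554.

0.554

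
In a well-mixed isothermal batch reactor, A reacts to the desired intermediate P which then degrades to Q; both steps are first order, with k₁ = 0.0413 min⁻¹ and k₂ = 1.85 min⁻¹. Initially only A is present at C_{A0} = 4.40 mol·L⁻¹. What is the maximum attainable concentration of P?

0.0901 mol·L⁻¹

At the optimum, C_{P,max}/C_{A0} = (k₁/k₂)^[k₂/(k₂−k₁)].
= (0.0413/1.85)^(1.85/(1.85−0.0413)) = (0.02232)^(1.023) = 0.02047.
C_{P,max} = 0.02047×4.40 = 0.0901 mol·L⁻¹.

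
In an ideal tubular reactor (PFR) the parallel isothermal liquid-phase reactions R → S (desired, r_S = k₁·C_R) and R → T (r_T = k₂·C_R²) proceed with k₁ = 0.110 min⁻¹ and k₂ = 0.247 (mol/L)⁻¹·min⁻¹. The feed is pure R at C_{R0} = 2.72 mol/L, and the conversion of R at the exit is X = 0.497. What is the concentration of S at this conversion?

0.248 mol/L

C_R = C_{R0}(1−X) = 1.368 mol/L.
Along a PFR/batch, dC_S/dC_R = −r_S/(r_S+r_T) = −k₁/(k₁+k₂·C_R).
Integrating from C_{R0} to C_R: C_S = (0.110/0.247)·ln[(0.110+0.247·2.72)/(0.110+0.247·1.37)] = 0.4453·ln(0.7818/0.4479) = 0.2481 mol/L.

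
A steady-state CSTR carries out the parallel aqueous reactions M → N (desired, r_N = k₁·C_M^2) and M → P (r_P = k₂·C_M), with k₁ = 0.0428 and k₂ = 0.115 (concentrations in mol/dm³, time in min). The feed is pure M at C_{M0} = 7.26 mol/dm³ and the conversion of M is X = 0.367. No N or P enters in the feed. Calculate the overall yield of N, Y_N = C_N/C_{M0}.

0.232

Exit C_M = C_{M0}(1−X) = 7.26×0.633 = 4.596 mol/dm³.
A CSTR operates uniformly at the exit composition, giving r_N = 0.9039 and r_P = 0.5285 (each k·C_M^n at C_M = 4.596).
Fraction of consumed M going to N: r_N/(r_N+r_P) = 0.6310.
C_N = 0.6310·C_{M0}·X = 0.6310×7.26×0.367 = 1.68 mol/dm³; Y_N = C_N/C_{M0} = 0.232.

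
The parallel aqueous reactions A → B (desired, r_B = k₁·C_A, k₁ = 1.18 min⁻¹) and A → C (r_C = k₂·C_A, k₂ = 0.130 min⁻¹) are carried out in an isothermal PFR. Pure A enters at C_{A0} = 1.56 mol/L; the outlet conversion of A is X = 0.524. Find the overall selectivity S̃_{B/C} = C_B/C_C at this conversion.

C_A = C_{A0}(1−X) = 0.7426 mol/L.
Both paths are first order in A, so the instantaneous fraction to B is constant: dC_B/d(−C_A) = k₁/(k₁+k₂) = 0.9008.
C_B = 0.9008·(C_{A0}−C_A) = 0.9008×0.8174 = 0.736 mol/L.
C_C = (C_{A0}−C_A)−C_B = 0.08112 mol/L; S̃_{B/C} = 0.7363/0.08112 = 9.08.

9.08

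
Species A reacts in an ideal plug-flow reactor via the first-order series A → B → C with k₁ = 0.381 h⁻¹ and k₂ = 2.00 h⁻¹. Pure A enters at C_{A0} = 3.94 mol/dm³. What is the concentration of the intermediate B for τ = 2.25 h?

0.383 mol/dm³

For first-order series with pure A initially, C_B(τ) = k₁C_{A0}/(k₂−k₁)·(e^(−k₁τ) − e^(−k₂τ)).
e^(−k₁τ) = e^(−0.381×2.25) = e^(−0.8573) = 0.4243; e^(−k₂τ) = e^(−4.500) = 0.01111.
C_B = 0.381×3.94/(2.00−0.381) × (0.4243−0.01111) = 0.9272×0.4132 = 0.3831 mol/dm³.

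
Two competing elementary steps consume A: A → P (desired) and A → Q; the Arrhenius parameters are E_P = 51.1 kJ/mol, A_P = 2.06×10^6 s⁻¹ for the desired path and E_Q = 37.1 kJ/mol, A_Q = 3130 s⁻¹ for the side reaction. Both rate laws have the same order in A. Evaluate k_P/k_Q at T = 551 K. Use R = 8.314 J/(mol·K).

k_P/k_Q = (A_P/A_Q)·exp[−(E_P−E_Q)/(RT)] = (A_P/A_Q)·exp[(E_Q−E_P)/(RT)].
(E_Q−E_P)/(RT) = (37.1−51.1)×10³/(8.314×551) = -14000/4581 = -3.056.
k_P/k_Q = (2.06×10^6/3130)·exp(-3.056) = 658.1 × 0.04707 = 31.0.

31.0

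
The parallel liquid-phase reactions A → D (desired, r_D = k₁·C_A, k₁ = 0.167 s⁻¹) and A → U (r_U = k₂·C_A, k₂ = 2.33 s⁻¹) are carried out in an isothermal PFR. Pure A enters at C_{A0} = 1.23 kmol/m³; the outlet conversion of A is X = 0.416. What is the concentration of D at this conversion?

0.0342 kmol/m³

C_A = C_{A0}(1−X) = 0.7183 kmol/m³.
Both paths are first order in A, so the instantaneous fraction to D is constant: dC_D/d(−C_A) = k₁/(k₁+k₂) = 0.06688.
C_D = 0.06688·(C_{A0}−C_A) = 0.06688×0.5117 = 0.0342 kmol/m³.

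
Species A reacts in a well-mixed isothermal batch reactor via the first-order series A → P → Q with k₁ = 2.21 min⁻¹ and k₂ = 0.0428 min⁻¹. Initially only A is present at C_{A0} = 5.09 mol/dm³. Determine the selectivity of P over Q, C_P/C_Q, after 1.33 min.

24.1

Solving the coupled first-order balances gives C_P(t) = [k₁/(k₂−k₁)]·C_{A0}·(e^(−k₁t) − e^(−k₂t)).
e^(−k₁t) = e^(−2.21×1.33) = e^(−2.939) = 0.05290; e^(−k₂t) = e^(−0.05692) = 0.9447.
C_P = 2.21×5.09/(0.0428−2.21) × (0.05290−0.9447) = (-5.191)×(-0.8918) = 4.629 mol/dm³.
C_A = C_{A0}e^(−k₁t) = 0.2693 mol/dm³, so C_Q = C_{A0}−C_A−C_P = 0.1920 mol/dm³; C_P/C_Q = 24.1.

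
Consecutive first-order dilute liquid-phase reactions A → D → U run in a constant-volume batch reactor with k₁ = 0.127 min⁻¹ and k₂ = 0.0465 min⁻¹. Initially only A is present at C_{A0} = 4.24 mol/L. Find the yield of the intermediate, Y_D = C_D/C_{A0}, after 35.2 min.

0.289

The intermediate concentration in a first-order A→B→C sequence is C_D = k₁C_{A0}(e^(−k₁t) − e^(−k₂t))/(k₂−k₁).
e^(−k₁t) = e^(−0.127×35.2) = e^(−4.470) = 0.01144; e^(−k₂t) = e^(−1.637) = 0.1946.
C_D = 0.127×4.24/(0.0465−0.127) × (0.01144−0.1946) = (-6.689)×(-0.1832) = 1.225 mol/L.
Y_D = C_D/C_{A0} = 1.225/4.24 = 0.289.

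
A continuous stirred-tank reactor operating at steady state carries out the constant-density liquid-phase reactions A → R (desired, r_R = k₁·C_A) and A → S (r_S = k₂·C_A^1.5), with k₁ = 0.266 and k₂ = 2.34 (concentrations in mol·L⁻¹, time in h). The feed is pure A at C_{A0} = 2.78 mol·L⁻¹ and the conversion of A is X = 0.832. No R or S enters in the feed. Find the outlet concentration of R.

Exit C_A = C_{A0}(1−X) = 2.78×0.168 = 0.4670 mol·L⁻¹.
Rates in a CSTR are evaluated at the outlet concentration: r_R = 0.266×0.4670 = 0.1242, r_S = 2.34×0.4670^1.5 = 0.7469.
Fraction of consumed A going to R: r_R/(r_R+r_S) = 0.1426.
C_R = 0.1426·C_{A0}·X = 0.1426×2.78×0.832 = 0.330 mol·L⁻¹.

0.330 mol·L⁻¹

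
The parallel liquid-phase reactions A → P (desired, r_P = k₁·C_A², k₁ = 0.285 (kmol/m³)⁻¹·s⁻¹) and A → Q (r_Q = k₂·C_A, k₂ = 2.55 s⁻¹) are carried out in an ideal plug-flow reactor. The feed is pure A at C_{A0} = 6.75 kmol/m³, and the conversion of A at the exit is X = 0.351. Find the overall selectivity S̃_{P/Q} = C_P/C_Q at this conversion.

C_A = C_{A0}(1−X) = 4.381 kmol/m³.
Along a PFR/batch, dC_Q/dC_A = −r_Q/(r_P+r_Q) = −k₂/(k₂+k₁·C_A).
Integrating from C_{A0} to C_A: C_Q = (2.55/0.285)·ln[(2.55+0.285·6.75)/(2.55+0.285·4.38)] = 8.947·ln(4.474/3.799) = 1.464 kmol/m³.
Then C_P = (C_{A0}−C_A) − C_Q = 2.369 − 1.464 = 0.9053 kmol/m³.
S̃_{P/Q} = C_P/C_Q = 0.9053/1.464 = 0.618.

0.618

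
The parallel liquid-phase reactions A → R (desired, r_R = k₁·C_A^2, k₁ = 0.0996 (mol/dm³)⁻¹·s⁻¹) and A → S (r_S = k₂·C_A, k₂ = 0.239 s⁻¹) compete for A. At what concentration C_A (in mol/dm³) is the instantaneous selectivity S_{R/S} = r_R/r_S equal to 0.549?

S_{R/S} = (k₁/k₂)·C_A ⇒ C_A = S·k₂/k₁.
= 0.549×0.239/0.0996 = 1.32 mol/dm³.

1.32 mol/dm³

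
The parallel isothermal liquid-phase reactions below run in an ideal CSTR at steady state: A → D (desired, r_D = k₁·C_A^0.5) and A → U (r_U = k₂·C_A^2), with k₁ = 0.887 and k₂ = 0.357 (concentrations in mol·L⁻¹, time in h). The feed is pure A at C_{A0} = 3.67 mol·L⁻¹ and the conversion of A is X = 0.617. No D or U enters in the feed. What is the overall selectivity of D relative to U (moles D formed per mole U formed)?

Exit C_A = C_{A0}(1−X) = 3.67×0.383 = 1.406 mol·L⁻¹.
Rates in a CSTR are evaluated at the outlet concentration: r_D = 0.887×1.406^0.5 = 1.052, r_U = 0.357×1.406^2 = 0.7053.
Overall selectivity = C_D/C_U = r_Dτ/(r_Uτ) = r_D/r_U = 1.49.

1.49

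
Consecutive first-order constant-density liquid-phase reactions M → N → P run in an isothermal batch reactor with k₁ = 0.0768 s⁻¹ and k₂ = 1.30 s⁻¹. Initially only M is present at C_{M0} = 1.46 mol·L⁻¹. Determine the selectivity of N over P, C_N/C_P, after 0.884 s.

The intermediate concentration in a first-order A→B→C sequence is C_N = k₁C_{M0}(e^(−k₁t) − e^(−k₂t))/(k₂−k₁).
e^(−k₁t) = e^(−0.0768×0.884) = e^(−0.06789) = 0.9344; e^(−k₂t) = e^(−1.149) = 0.3169.
C_N = 0.0768×1.46/(1.30−0.0768) × (0.9344−0.3169) = 0.09167×0.6175 = 0.05660 mol·L⁻¹.
C_M = C_{M0}e^(−k₁t) = 1.364 mol·L⁻¹, so C_P = C_{M0}−C_M−C_N = 0.03923 mol·L⁻¹; C_N/C_P = 1.44.

1.44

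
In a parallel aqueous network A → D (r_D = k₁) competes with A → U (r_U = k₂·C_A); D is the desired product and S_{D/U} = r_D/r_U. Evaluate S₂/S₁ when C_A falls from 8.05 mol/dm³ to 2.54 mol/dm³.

3.17

S_{D/U} = (k₁/k₂)·C_A⁻¹, so S₂/S₁ = (C_{A,2}/C_{A,1})⁻¹.
= 8.05/2.54 = 3.17.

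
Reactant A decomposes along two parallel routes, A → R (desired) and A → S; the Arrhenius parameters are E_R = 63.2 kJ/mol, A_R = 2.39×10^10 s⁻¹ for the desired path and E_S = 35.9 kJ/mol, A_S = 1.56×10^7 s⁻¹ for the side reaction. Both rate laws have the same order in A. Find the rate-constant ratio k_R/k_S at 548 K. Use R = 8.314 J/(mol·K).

3.83

k_R/k_S = (A_R/A_S)·exp[−(E_R−E_S)/(RT)] = (A_R/A_S)·exp[(E_S−E_R)/(RT)].
(E_S−E_R)/(RT) = (35.9−63.2)×10³/(8.314×548) = -27300/4556 = -5.992.
k_R/k_S = (2.39×10^10/1.56×10^7)·exp(-5.992) = 1532 × 0.002499 = 3.83.
Since E_R > E_S, raising the temperature improves selectivity toward R.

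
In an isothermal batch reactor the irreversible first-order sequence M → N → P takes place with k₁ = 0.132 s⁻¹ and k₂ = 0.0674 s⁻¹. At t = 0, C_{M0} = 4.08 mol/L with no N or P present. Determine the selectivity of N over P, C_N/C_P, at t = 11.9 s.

For first-order series with pure M initially, C_N(t) = k₁C_{M0}/(k₂−k₁)·(e^(−k₁t) − e^(−k₂t)).
e^(−k₁t) = e^(−0.132×11.9) = e^(−1.571) = 0.2079; e^(−k₂t) = e^(−0.8021) = 0.4484.
C_N = 0.132×4.08/(0.0674−0.132) × (0.2079−0.4484) = (-8.337)×(-0.2405) = 2.005 mol/L.
C_M = C_{M0}e^(−k₁t) = 0.8481 mol/L, so C_P = C_{M0}−C_M−C_N = 1.227 mol/L; C_N/C_P = 1.63.

1.63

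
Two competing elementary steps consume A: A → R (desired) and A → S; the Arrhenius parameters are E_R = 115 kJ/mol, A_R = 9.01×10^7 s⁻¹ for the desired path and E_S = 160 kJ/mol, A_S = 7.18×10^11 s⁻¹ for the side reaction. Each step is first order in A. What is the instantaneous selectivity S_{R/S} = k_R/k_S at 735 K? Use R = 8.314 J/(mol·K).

With equal orders, S_{R/S} = k_R/k_S = (A_R/A_S)·exp[(E_S−E_R)/(RT)].
(E_S−E_R)/(RT) = (160−115)×10³/(8.314×735) = 45000/6111 = 7.364.
k_R/k_S = (9.01×10^7/7.18×10^11)·exp(7.364) = 1.255×10^-4 × 1578 = 0.198.

0.198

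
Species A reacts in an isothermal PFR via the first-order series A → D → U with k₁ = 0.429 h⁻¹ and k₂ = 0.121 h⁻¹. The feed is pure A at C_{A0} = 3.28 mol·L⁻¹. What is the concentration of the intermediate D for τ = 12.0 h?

Solving the coupled first-order balances gives C_D(τ) = [k₁/(k₂−k₁)]·C_{A0}·(e^(−k₁τ) − e^(−k₂τ)).
e^(−k₁τ) = e^(−0.429×12.0) = e^(−5.148) = 0.005811; e^(−k₂τ) = e^(−1.452) = 0.2341.
C_D = 0.429×3.28/(0.121−0.429) × (0.005811−0.2341) = (-4.569)×(-0.2283) = 1.043 mol·L⁻¹.

1.04 mol·L⁻¹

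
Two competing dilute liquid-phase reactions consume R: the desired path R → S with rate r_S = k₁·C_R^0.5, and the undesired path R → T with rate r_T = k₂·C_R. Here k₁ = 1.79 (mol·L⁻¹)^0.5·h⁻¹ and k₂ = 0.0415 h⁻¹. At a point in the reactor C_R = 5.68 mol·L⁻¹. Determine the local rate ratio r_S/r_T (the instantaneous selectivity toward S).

18.1

S_{S/T} = r_S/r_T = (k₁·C_R^0.5)/(k₂·C_R) = (k₁/k₂)·C_R^-0.5.
= (1.79×5.680^0.5) / (0.0415×5.680) = 4.266/0.2357 = 18.1.
The undesired path is higher order in R, so low C_R (CSTR or dilute feed) favours S.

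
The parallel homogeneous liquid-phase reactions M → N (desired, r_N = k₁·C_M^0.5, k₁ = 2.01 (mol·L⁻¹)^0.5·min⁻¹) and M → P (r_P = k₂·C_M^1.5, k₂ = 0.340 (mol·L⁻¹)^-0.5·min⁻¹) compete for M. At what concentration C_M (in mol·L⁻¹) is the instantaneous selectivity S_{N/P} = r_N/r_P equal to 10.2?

0.580 mol·L⁻¹

S_{N/P} = (k₁/k₂)·C_M⁻¹ ⇒ C_M = (S·k₂/k₁)^(-1).
= (10.2×0.340/2.01)^(-1) = (1.725)^(-1) = 0.580 mol·L⁻¹.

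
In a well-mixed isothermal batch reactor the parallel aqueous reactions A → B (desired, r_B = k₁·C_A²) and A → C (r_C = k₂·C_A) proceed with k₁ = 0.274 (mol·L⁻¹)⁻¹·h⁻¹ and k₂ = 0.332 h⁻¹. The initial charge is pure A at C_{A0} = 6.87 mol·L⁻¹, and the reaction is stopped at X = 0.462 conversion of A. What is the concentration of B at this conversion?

C_A = C_{A0}(1−X) = 3.696 mol·L⁻¹.
Along a PFR/batch, dC_C/dC_A = −r_C/(r_B+r_C) = −k₂/(k₂+k₁·C_A).
Integrating from C_{A0} to C_A: C_C = (0.332/0.274)·ln[(0.332+0.274·6.87)/(0.332+0.274·3.70)] = 1.212·ln(2.214/1.345) = 0.6044 mol·L⁻¹.
Then C_B = (C_{A0}−C_A) − C_C = 3.174 − 0.6044 = 2.570 mol·L⁻¹.

2.57 mol·L⁻¹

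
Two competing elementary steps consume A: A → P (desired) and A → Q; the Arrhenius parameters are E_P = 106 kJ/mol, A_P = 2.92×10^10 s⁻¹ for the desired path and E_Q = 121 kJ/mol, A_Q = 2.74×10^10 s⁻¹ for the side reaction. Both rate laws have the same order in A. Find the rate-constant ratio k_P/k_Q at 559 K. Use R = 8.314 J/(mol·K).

With equal orders, S_{P/Q} = k_P/k_Q = (A_P/A_Q)·exp[(E_Q−E_P)/(RT)].
(E_Q−E_P)/(RT) = (121−106)×10³/(8.314×559) = 15000/4648 = 3.228.
k_P/k_Q = (2.92×10^10/2.74×10^10)·exp(3.228) = 1.066 × 25.22 = 26.9.

26.9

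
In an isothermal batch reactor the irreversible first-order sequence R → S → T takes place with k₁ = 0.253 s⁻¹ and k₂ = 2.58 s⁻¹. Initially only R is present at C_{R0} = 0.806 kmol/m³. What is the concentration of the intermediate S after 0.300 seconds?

0.0408 kmol/m³

For first-order series with pure R initially, C_S(t) = k₁C_{R0}/(k₂−k₁)·(e^(−k₁t) − e^(−k₂t)).
e^(−k₁t) = e^(−0.253×0.300) = e^(−0.07590) = 0.9269; e^(−k₂t) = e^(−0.7740) = 0.4612.
C_S = 0.253×0.806/(2.58−0.253) × (0.9269−0.4612) = 0.08763×0.4657 = 0.04081 kmol/m³.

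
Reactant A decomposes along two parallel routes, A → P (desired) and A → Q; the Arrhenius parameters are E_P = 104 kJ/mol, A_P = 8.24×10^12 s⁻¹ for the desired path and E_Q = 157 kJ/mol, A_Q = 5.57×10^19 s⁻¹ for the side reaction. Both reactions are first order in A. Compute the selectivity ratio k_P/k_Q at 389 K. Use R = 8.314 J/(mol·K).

k_P/k_Q = (A_P/A_Q)·exp[−(E_P−E_Q)/(RT)] = (A_P/A_Q)·exp[(E_Q−E_P)/(RT)].
(E_Q−E_P)/(RT) = (157−104)×10³/(8.314×389) = 53000/3234 = 16.39.
k_P/k_Q = (8.24×10^12/5.57×10^19)·exp(16.39) = 1.479×10^-7 × 1.309×10^7 = 1.94.

1.94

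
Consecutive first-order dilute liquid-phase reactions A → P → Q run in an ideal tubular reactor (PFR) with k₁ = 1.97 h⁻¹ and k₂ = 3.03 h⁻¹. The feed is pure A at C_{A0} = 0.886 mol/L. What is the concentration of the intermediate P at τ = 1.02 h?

0.146 mol/L

For first-order series with pure A initially, C_P(τ) = k₁C_{A0}/(k₂−k₁)·(e^(−k₁τ) − e^(−k₂τ)).
e^(−k₁τ) = e^(−1.97×1.02) = e^(−2.009) = 0.1341; e^(−k₂τ) = e^(−3.091) = 0.04547.
C_P = 1.97×0.886/(3.03−1.97) × (0.1341−0.04547) = 1.647×0.08859 = 0.1459 mol/L.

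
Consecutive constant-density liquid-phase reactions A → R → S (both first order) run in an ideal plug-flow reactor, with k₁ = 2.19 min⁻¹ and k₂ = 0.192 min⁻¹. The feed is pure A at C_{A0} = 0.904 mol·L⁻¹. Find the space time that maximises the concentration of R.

1.22 min

For first-order series the maximum of C_R occurs at τ_opt = ln(k₂/k₁)/(k₂−k₁).
= ln(0.192/2.19)/(0.192−2.19) = ln(0.08767)/-1.998 = -2.434/-1.998 = 1.22 min.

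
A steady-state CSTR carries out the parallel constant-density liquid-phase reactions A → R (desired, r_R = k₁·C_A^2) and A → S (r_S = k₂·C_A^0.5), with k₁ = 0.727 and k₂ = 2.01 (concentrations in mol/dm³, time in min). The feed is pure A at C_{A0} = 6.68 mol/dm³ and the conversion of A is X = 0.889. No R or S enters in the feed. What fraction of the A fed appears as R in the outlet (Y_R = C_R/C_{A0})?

0.167

Exit C_A = C_{A0}(1−X) = 6.68×0.111 = 0.7415 mol/dm³.
In a CSTR the entire volume is at exit conditions, so r_R = 0.727×0.7415^2 = 0.3997 and r_S = 2.01×0.7415^0.5 = 1.731.
Fraction of consumed A going to R: r_R/(r_R+r_S) = 0.1876.
C_R = 0.1876·C_{A0}·X = 0.1876×6.68×0.889 = 1.11 mol/dm³; Y_R = C_R/C_{A0} = 0.167.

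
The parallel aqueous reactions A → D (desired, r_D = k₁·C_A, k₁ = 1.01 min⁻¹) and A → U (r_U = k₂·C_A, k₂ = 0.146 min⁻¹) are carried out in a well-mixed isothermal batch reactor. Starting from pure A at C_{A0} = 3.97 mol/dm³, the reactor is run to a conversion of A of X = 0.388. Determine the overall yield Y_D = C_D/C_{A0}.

0.339

C_A = C_{A0}(1−X) = 2.430 mol/dm³.
Both paths are first order in A, so the instantaneous fraction to D is constant: dC_D/d(−C_A) = k₁/(k₁+k₂) = 0.8737.
C_D = 0.8737·(C_{A0}−C_A) = 0.8737×1.540 = 1.35 mol/dm³.
Y_D = C_D/C_{A0} = 1.346/3.97 = 0.339.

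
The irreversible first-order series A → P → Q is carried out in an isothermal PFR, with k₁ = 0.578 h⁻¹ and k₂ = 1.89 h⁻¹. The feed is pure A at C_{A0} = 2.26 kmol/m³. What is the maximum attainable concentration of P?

At the optimum, C_{P,max}/C_{A0} = (k₁/k₂)^[k₂/(k₂−k₁)].
= (0.578/1.89)^(1.89/(1.89−0.578)) = (0.3058)^(1.441) = 0.1815.
C_{P,max} = 0.1815×2.26 = 0.410 kmol/m³.

0.410 kmol/m³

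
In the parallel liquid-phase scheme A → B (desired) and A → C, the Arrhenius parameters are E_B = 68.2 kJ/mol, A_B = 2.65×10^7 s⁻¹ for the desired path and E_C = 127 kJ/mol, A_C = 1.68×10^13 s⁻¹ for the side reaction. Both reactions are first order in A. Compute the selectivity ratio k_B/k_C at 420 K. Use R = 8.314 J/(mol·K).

32.4

With equal orders, S_{B/C} = k_B/k_C = (A_B/A_C)·exp[(E_C−E_B)/(RT)].
(E_C−E_B)/(RT) = (127−68.2)×10³/(8.314×420) = 58800/3492 = 16.84.
k_B/k_C = (2.65×10^7/1.68×10^13)·exp(16.84) = 1.577×10^-6 × 2.056×10^7 = 32.4.
Since E_B < E_C, lowering the temperature improves selectivity toward B.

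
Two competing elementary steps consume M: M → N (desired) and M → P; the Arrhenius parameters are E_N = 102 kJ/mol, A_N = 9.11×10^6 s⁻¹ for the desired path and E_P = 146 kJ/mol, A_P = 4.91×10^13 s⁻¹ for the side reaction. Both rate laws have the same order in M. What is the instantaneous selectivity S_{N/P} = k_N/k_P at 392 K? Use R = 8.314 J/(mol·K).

Since both paths have the same order in M, the concentration cancels and S_{N/P} = k_N/k_P = (A_N/A_P)·exp[(E_P−E_N)/(RT)].
(E_P−E_N)/(RT) = (146−102)×10³/(8.314×392) = 44000/3259 = 13.50.
k_N/k_P = (9.11×10^6/4.91×10^13)·exp(13.50) = 1.855×10^-7 × 7.299×10^5 = 0.135.

0.135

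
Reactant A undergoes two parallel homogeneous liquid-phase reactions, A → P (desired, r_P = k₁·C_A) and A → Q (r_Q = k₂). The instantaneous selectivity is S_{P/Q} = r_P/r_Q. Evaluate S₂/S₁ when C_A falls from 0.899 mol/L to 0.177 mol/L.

0.197

S_{P/Q} = (k₁/k₂)·C_A, so S₂/S₁ = (C_{A,2}/C_{A,1}).
= 0.177/0.899 = 0.197.
Selectivity toward P falls as C_A falls — high-concentration operation is favoured.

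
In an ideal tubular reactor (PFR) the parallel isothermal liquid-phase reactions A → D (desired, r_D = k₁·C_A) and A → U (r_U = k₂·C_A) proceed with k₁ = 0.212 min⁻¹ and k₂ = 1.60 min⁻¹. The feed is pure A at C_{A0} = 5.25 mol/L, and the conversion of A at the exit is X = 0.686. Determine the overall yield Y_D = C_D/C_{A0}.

0.0803

C_A = C_{A0}(1−X) = 1.648 mol/L.
Both paths are first order in A, so the instantaneous fraction to D is constant: dC_D/d(−C_A) = k₁/(k₁+k₂) = 0.1170.
C_D = 0.1170·(C_{A0}−C_A) = 0.1170×3.602 = 0.421 mol/L.
Y_D = C_D/C_{A0} = 0.4214/5.25 = 0.0803.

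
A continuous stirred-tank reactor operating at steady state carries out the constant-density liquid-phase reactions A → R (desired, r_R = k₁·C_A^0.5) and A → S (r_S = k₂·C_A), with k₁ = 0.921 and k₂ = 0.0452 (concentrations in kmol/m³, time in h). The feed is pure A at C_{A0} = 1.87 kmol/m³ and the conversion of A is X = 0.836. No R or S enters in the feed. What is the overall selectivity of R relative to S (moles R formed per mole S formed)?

36.8

Exit C_A = C_{A0}(1−X) = 1.87×0.164 = 0.3067 kmol/m³.
A CSTR operates uniformly at the exit composition, giving r_R = 0.5100 and r_S = 0.01386 (each k·C_A^n at C_A = 0.3067).
Overall selectivity = C_R/C_S = r_Rτ/(r_Sτ) = r_R/r_S = 36.8.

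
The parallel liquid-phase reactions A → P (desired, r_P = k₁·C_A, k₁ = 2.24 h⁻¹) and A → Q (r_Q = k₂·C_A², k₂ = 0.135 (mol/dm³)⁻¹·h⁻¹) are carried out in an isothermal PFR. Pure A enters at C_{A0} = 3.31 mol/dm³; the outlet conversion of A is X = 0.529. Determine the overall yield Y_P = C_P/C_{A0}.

C_A = C_{A0}(1−X) = 1.559 mol/dm³.
Along a PFR/batch, dC_P/dC_A = −r_P/(r_P+r_Q) = −k₁/(k₁+k₂·C_A).
Integrating from C_{A0} to C_A: C_P = (2.24/0.135)·ln[(2.24+0.135·3.31)/(2.24+0.135·1.56)] = 16.59·ln(2.687/2.450) = 1.528 mol/dm³.
Y_P = C_P/C_{A0} = 1.528/3.31 = 0.462.

0.462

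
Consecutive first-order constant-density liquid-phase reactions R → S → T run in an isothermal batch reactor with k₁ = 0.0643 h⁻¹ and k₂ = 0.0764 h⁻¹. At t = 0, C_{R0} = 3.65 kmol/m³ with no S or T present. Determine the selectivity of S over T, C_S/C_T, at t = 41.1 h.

For first-order series with pure R initially, C_S(t) = k₁C_{R0}/(k₂−k₁)·(e^(−k₁t) − e^(−k₂t)).
e^(−k₁t) = e^(−0.0643×41.1) = e^(−2.643) = 0.07117; e^(−k₂t) = e^(−3.140) = 0.04328.
C_S = 0.0643×3.65/(0.0764−0.0643) × (0.07117−0.04328) = 19.40×0.02789 = 0.5409 kmol/m³.
C_R = C_{R0}e^(−k₁t) = 0.2598 kmol/m³, so C_T = C_{R0}−C_R−C_S = 2.849 kmol/m³; C_S/C_T = 0.190.

0.190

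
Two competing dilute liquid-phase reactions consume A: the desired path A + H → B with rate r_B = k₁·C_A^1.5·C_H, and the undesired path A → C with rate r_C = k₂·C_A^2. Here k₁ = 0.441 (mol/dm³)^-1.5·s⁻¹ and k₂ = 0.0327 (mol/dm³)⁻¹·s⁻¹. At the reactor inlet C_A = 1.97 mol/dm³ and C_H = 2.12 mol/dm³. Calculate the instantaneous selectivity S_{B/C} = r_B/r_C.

S_{B/C} = r_B/r_C = (k₁·C_A^1.5·C_H)/(k₂·C_A^2) = (k₁/k₂)·C_A^-0.5·C_H.
= (0.441×1.970^1.5×2.120) / (0.0327×1.970^2) = 2.585/0.1269 = 20.4.
The undesired path is higher order in A, so low C_A (CSTR or dilute feed) favours B.

20.4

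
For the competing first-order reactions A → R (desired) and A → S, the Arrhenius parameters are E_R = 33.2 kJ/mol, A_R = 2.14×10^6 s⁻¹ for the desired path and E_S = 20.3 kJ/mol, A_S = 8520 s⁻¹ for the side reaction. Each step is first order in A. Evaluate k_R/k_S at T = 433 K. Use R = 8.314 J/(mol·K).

6.98

Since both paths have the same order in A, the concentration cancels and S_{R/S} = k_R/k_S = (A_R/A_S)·exp[(E_S−E_R)/(RT)].
(E_S−E_R)/(RT) = (20.3−33.2)×10³/(8.314×433) = -12900/3600 = -3.583.
k_R/k_S = (2.14×10^6/8520)·exp(-3.583) = 251.2 × 0.02778 = 6.98.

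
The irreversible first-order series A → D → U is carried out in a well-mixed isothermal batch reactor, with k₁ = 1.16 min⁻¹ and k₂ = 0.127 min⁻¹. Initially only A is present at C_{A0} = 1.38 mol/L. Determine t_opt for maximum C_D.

2.14 min

For first-order series the maximum of C_D occurs at t_opt = ln(k₂/k₁)/(k₂−k₁).
= ln(0.127/1.16)/(0.127−1.16) = ln(0.1095)/-1.033 = -2.212/-1.033 = 2.14 min.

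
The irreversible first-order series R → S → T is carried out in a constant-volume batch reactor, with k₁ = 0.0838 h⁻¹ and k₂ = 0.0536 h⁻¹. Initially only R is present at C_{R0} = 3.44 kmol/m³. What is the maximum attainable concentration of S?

Evaluating C_S at t_opt = ln(k₂/k₁)/(k₂−k₁) gives C_{S,max}/C_{R0} = (k₁/k₂)^[k₂/(k₂−k₁)].
= (0.0838/0.0536)^(0.0536/(0.0536−0.0838)) = (1.563)^(-1.775) = 0.4524.
C_{S,max} = 0.4524×3.44 = 1.56 kmol/m³.

1.56 kmol/m³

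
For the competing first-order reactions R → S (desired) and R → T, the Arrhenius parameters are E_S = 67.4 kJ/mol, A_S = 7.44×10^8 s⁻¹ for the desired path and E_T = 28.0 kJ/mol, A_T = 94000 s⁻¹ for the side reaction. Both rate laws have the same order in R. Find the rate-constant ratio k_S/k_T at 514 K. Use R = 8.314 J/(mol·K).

0.784

k_S/k_T = (A_S/A_T)·exp[−(E_S−E_T)/(RT)] = (A_S/A_T)·exp[(E_T−E_S)/(RT)].
(E_T−E_S)/(RT) = (28.0−67.4)×10³/(8.314×514) = -39400/4273 = -9.220.
k_S/k_T = (7.44×10^8/94000)·exp(-9.220) = 7915 × 9.906×10^-5 = 0.784.
Since E_S > E_T, raising the temperature improves selectivity toward S.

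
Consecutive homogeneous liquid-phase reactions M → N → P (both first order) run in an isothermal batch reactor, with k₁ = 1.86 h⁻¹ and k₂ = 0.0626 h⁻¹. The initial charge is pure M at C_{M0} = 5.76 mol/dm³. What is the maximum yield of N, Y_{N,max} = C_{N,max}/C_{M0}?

Evaluating C_N at t_opt = ln(k₂/k₁)/(k₂−k₁) gives C_{N,max}/C_{M0} = (k₁/k₂)^[k₂/(k₂−k₁)].
= (1.86/0.0626)^(0.0626/(0.0626−1.86)) = (29.71)^(-0.03483) = 0.8886.

0.889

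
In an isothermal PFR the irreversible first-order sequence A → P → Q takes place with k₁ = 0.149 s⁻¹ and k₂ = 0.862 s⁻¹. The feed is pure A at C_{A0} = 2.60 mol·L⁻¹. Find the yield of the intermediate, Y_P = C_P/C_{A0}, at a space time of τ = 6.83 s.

0.0750

For first-order series with pure A initially, C_P(τ) = k₁C_{A0}/(k₂−k₁)·(e^(−k₁τ) − e^(−k₂τ)).
e^(−k₁τ) = e^(−0.149×6.83) = e^(−1.018) = 0.3614; e^(−k₂τ) = e^(−5.887) = 0.002774.
C_P = 0.149×2.60/(0.862−0.149) × (0.3614−0.002774) = 0.5433×0.3587 = 0.1949 mol·L⁻¹.
Y_P = C_P/C_{A0} = 0.1949/2.60 = 0.0750.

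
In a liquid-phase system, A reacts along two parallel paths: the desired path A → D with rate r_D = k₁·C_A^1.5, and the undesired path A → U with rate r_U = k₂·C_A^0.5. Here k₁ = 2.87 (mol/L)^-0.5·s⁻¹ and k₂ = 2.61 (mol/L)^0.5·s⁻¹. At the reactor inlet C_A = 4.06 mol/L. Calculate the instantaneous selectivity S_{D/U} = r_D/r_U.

S_{D/U} = r_D/r_U = (k₁·C_A^1.5)/(k₂·C_A^0.5) = (k₁/k₂)·C_A.
= (2.87×4.060^1.5) / (2.61×4.060^0.5) = 23.48/5.259 = 4.46.
Since the desired path is higher order in A, keeping C_A high (PFR or concentrated feed) favours D.

4.46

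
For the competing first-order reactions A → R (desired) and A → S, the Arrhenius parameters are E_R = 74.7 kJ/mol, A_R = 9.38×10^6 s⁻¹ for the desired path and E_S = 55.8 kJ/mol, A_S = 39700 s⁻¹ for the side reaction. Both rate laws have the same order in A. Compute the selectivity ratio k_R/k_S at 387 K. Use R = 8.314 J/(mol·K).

0.664

With equal orders, S_{R/S} = k_R/k_S = (A_R/A_S)·exp[(E_S−E_R)/(RT)].
(E_S−E_R)/(RT) = (55.8−74.7)×10³/(8.314×387) = -18900/3218 = -5.874.
k_R/k_S = (9.38×10^6/39700)·exp(-5.874) = 236.3 × 0.002811 = 0.664.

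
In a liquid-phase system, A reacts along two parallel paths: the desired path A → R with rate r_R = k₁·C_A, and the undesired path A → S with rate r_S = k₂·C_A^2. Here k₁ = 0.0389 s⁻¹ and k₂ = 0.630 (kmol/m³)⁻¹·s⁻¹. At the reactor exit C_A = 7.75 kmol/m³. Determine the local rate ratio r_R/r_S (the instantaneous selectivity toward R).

0.00797

S_{R/S} = r_R/r_S = (k₁·C_A)/(k₂·C_A^2) = (k₁/k₂)·C_A⁻¹.
= (0.0389×7.750) / (0.630×7.750^2) = 0.3015/37.84 = 0.00797.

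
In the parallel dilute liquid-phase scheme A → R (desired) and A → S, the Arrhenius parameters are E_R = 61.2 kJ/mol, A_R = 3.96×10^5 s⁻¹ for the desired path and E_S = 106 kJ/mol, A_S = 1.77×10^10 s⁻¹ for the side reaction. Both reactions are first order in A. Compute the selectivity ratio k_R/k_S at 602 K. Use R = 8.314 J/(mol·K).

0.173

With equal orders, S_{R/S} = k_R/k_S = (A_R/A_S)·exp[(E_S−E_R)/(RT)].
(E_S−E_R)/(RT) = (106−61.2)×10³/(8.314×602) = 44800/5005 = 8.951.
k_R/k_S = (3.96×10^5/1.77×10^10)·exp(8.951) = 2.237×10^-5 × 7716 = 0.173.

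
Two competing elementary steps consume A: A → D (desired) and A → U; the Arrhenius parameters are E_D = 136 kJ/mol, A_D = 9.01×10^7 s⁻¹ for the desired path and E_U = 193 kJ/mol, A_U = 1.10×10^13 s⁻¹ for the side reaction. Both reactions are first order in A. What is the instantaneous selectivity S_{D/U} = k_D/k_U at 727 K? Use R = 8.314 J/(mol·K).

0.102

k_D/k_U = (A_D/A_U)·exp[−(E_D−E_U)/(RT)] = (A_D/A_U)·exp[(E_U−E_D)/(RT)].
(E_U−E_D)/(RT) = (193−136)×10³/(8.314×727) = 57000/6044 = 9.430.
k_D/k_U = (9.01×10^7/1.10×10^13)·exp(9.430) = 8.191×10^-6 × 12462 = 0.102.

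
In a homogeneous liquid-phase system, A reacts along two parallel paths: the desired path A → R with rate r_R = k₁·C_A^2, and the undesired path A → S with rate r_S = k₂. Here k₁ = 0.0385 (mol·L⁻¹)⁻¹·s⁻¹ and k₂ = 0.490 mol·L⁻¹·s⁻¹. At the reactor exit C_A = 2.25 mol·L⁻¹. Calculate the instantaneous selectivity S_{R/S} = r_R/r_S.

0.398

S_{R/S} = r_R/r_S = (k₁·C_A^2)/(k₂) = (k₁/k₂)·C_A^2.
= (0.0385×2.250^2) / (0.490) = 0.1949/0.4900 = 0.398.
Since the desired path is higher order in A, keeping C_A high (PFR or concentrated feed) favours R.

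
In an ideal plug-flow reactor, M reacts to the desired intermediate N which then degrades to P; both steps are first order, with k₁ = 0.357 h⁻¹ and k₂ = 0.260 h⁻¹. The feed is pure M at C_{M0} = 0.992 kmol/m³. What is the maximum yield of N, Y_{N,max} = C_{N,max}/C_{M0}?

At the optimum, C_{N,max}/C_{M0} = (k₁/k₂)^[k₂/(k₂−k₁)].
= (0.357/0.260)^(0.260/(0.260−0.357)) = (1.373)^(-2.680) = 0.4275.

0.427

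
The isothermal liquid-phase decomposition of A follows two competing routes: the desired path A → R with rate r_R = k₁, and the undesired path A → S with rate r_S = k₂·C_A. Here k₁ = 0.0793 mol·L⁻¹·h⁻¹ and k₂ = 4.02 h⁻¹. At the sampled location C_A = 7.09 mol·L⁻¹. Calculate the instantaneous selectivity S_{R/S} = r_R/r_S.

0.00278

S_{R/S} = r_R/r_S = (k₁)/(k₂·C_A) = (k₁/k₂)·C_A⁻¹.
= (0.0793) / (4.02×7.090) = 0.07930/28.50 = 0.00278.
The undesired path is higher order in A, so low C_A (CSTR or dilute feed) favours R.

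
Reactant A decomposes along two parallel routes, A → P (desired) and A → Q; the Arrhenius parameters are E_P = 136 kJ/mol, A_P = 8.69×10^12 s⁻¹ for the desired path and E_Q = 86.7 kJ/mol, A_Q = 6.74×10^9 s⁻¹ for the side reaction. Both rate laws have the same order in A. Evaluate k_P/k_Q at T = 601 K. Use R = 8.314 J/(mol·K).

0.0669

k_P/k_Q = (A_P/A_Q)·exp[−(E_P−E_Q)/(RT)] = (A_P/A_Q)·exp[(E_Q−E_P)/(RT)].
(E_Q−E_P)/(RT) = (86.7−136)×10³/(8.314×601) = -49300/4997 = -9.866.
k_P/k_Q = (8.69×10^12/6.74×10^9)·exp(-9.866) = 1289 × 5.188×10^-5 = 0.0669.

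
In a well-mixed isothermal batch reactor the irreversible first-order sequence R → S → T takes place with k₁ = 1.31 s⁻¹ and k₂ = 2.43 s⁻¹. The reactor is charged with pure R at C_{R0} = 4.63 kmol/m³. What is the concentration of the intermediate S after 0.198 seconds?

Solving the coupled first-order balances gives C_S(t) = [k₁/(k₂−k₁)]·C_{R0}·(e^(−k₁t) − e^(−k₂t)).
e^(−k₁t) = e^(−1.31×0.198) = e^(−0.2594) = 0.7715; e^(−k₂t) = e^(−0.4811) = 0.6181.
C_S = 1.31×4.63/(2.43−1.31) × (0.7715−0.6181) = 5.415×0.1535 = 0.8310 kmol/m³.

0.831 kmol/m³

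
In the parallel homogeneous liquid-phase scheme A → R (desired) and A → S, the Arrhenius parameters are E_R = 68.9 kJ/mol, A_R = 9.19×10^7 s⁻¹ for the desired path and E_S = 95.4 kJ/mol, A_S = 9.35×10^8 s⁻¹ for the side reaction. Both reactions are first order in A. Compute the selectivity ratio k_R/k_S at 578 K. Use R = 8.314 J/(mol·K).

24.4

k_R/k_S = (A_R/A_S)·exp[−(E_R−E_S)/(RT)] = (A_R/A_S)·exp[(E_S−E_R)/(RT)].
(E_S−E_R)/(RT) = (95.4−68.9)×10³/(8.314×578) = 26500/4805 = 5.515.
k_R/k_S = (9.19×10^7/9.35×10^8)·exp(5.515) = 0.09829 × 248.3 = 24.4.
Since E_R < E_S, lowering the temperature improves selectivity toward R.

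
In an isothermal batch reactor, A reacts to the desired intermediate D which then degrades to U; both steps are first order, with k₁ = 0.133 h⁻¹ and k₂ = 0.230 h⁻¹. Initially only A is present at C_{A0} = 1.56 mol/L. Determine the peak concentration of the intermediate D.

0.426 mol/L

Evaluating C_D at t_opt = ln(k₂/k₁)/(k₂−k₁) gives C_{D,max}/C_{A0} = (k₁/k₂)^[k₂/(k₂−k₁)].
= (0.133/0.230)^(0.230/(0.230−0.133)) = (0.5783)^(2.371) = 0.2729.
C_{D,max} = 0.2729×1.56 = 0.426 mol/L.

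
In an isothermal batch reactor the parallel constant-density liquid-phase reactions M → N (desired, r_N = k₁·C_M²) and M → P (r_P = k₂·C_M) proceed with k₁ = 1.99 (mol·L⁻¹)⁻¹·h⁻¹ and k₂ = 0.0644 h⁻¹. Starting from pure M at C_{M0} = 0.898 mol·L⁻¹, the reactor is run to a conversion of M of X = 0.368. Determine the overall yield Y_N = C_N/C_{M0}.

C_M = C_{M0}(1−X) = 0.5675 mol·L⁻¹.
Along a PFR/batch, dC_P/dC_M = −r_P/(r_N+r_P) = −k₂/(k₂+k₁·C_M).
Integrating from C_{M0} to C_M: C_P = (0.0644/1.99)·ln[(0.0644+1.99·0.898)/(0.0644+1.99·0.568)] = 0.03236·ln(1.851/1.194) = 0.01420 mol·L⁻¹.
Then C_N = (C_{M0}−C_M) − C_P = 0.3305 − 0.01420 = 0.3163 mol·L⁻¹.
Y_N = C_N/C_{M0} = 0.3163/0.898 = 0.352.

0.352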